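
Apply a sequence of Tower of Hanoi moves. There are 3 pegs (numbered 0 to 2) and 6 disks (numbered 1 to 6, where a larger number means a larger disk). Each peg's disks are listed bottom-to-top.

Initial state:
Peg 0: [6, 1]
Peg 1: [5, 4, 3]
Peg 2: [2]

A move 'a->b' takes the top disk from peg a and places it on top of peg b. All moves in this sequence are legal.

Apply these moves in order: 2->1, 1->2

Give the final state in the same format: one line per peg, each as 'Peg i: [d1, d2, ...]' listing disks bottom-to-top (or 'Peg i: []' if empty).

Answer: Peg 0: [6, 1]
Peg 1: [5, 4, 3]
Peg 2: [2]

Derivation:
After move 1 (2->1):
Peg 0: [6, 1]
Peg 1: [5, 4, 3, 2]
Peg 2: []

After move 2 (1->2):
Peg 0: [6, 1]
Peg 1: [5, 4, 3]
Peg 2: [2]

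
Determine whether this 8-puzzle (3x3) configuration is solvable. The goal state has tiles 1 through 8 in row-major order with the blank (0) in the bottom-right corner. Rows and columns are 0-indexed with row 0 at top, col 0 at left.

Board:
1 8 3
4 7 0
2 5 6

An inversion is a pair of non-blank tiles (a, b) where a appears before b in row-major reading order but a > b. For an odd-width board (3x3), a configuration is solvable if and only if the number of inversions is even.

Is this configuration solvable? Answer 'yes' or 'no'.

Inversions (pairs i<j in row-major order where tile[i] > tile[j] > 0): 11
11 is odd, so the puzzle is not solvable.

Answer: no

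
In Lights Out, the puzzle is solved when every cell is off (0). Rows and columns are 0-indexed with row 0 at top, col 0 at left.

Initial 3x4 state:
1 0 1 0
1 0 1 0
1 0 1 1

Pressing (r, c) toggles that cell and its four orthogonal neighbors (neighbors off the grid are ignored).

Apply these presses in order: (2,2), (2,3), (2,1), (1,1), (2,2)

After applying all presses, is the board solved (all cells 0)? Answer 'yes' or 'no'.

Answer: no

Derivation:
After press 1 at (2,2):
1 0 1 0
1 0 0 0
1 1 0 0

After press 2 at (2,3):
1 0 1 0
1 0 0 1
1 1 1 1

After press 3 at (2,1):
1 0 1 0
1 1 0 1
0 0 0 1

After press 4 at (1,1):
1 1 1 0
0 0 1 1
0 1 0 1

After press 5 at (2,2):
1 1 1 0
0 0 0 1
0 0 1 0

Lights still on: 5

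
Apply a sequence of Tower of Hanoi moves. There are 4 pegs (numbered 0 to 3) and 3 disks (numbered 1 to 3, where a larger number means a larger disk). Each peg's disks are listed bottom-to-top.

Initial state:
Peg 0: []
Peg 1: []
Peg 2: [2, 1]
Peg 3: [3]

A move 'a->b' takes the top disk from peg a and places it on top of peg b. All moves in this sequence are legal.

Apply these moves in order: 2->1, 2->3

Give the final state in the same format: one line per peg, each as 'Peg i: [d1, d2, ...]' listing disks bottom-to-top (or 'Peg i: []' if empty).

Answer: Peg 0: []
Peg 1: [1]
Peg 2: []
Peg 3: [3, 2]

Derivation:
After move 1 (2->1):
Peg 0: []
Peg 1: [1]
Peg 2: [2]
Peg 3: [3]

After move 2 (2->3):
Peg 0: []
Peg 1: [1]
Peg 2: []
Peg 3: [3, 2]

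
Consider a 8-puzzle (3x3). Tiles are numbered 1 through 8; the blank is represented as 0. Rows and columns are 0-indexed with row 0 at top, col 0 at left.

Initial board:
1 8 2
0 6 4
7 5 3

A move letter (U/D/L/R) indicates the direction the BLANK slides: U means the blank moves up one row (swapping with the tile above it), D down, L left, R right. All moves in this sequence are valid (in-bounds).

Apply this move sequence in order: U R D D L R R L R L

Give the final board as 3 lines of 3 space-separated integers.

After move 1 (U):
0 8 2
1 6 4
7 5 3

After move 2 (R):
8 0 2
1 6 4
7 5 3

After move 3 (D):
8 6 2
1 0 4
7 5 3

After move 4 (D):
8 6 2
1 5 4
7 0 3

After move 5 (L):
8 6 2
1 5 4
0 7 3

After move 6 (R):
8 6 2
1 5 4
7 0 3

After move 7 (R):
8 6 2
1 5 4
7 3 0

After move 8 (L):
8 6 2
1 5 4
7 0 3

After move 9 (R):
8 6 2
1 5 4
7 3 0

After move 10 (L):
8 6 2
1 5 4
7 0 3

Answer: 8 6 2
1 5 4
7 0 3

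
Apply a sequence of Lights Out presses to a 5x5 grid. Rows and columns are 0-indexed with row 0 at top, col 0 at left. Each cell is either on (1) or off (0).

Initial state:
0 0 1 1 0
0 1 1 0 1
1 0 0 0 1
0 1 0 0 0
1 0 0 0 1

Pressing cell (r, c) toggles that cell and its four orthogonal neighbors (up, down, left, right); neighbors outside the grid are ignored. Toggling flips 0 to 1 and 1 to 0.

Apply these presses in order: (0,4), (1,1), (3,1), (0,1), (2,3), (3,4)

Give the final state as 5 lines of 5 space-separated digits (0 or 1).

After press 1 at (0,4):
0 0 1 0 1
0 1 1 0 0
1 0 0 0 1
0 1 0 0 0
1 0 0 0 1

After press 2 at (1,1):
0 1 1 0 1
1 0 0 0 0
1 1 0 0 1
0 1 0 0 0
1 0 0 0 1

After press 3 at (3,1):
0 1 1 0 1
1 0 0 0 0
1 0 0 0 1
1 0 1 0 0
1 1 0 0 1

After press 4 at (0,1):
1 0 0 0 1
1 1 0 0 0
1 0 0 0 1
1 0 1 0 0
1 1 0 0 1

After press 5 at (2,3):
1 0 0 0 1
1 1 0 1 0
1 0 1 1 0
1 0 1 1 0
1 1 0 0 1

After press 6 at (3,4):
1 0 0 0 1
1 1 0 1 0
1 0 1 1 1
1 0 1 0 1
1 1 0 0 0

Answer: 1 0 0 0 1
1 1 0 1 0
1 0 1 1 1
1 0 1 0 1
1 1 0 0 0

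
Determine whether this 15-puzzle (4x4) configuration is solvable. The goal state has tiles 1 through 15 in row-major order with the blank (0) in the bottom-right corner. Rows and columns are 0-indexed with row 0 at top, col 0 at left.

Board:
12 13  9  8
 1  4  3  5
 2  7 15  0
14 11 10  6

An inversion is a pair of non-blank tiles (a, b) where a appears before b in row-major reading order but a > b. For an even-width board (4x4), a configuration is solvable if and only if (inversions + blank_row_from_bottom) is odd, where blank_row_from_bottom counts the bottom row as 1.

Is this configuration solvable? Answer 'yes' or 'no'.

Answer: no

Derivation:
Inversions: 52
Blank is in row 2 (0-indexed from top), which is row 2 counting from the bottom (bottom = 1).
52 + 2 = 54, which is even, so the puzzle is not solvable.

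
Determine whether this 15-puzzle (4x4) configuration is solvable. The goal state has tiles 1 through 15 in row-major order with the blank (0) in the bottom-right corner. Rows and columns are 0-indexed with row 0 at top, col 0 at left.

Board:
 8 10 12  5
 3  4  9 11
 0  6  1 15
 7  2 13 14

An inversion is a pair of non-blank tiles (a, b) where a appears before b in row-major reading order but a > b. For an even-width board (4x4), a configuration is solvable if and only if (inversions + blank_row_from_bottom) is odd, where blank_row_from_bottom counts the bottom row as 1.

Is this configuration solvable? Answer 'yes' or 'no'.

Answer: yes

Derivation:
Inversions: 47
Blank is in row 2 (0-indexed from top), which is row 2 counting from the bottom (bottom = 1).
47 + 2 = 49, which is odd, so the puzzle is solvable.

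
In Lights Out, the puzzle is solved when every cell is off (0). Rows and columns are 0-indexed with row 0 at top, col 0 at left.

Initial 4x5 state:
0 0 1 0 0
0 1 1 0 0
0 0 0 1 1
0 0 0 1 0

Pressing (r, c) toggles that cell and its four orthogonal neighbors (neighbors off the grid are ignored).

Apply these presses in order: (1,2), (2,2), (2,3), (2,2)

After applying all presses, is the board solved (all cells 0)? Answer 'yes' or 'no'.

After press 1 at (1,2):
0 0 0 0 0
0 0 0 1 0
0 0 1 1 1
0 0 0 1 0

After press 2 at (2,2):
0 0 0 0 0
0 0 1 1 0
0 1 0 0 1
0 0 1 1 0

After press 3 at (2,3):
0 0 0 0 0
0 0 1 0 0
0 1 1 1 0
0 0 1 0 0

After press 4 at (2,2):
0 0 0 0 0
0 0 0 0 0
0 0 0 0 0
0 0 0 0 0

Lights still on: 0

Answer: yes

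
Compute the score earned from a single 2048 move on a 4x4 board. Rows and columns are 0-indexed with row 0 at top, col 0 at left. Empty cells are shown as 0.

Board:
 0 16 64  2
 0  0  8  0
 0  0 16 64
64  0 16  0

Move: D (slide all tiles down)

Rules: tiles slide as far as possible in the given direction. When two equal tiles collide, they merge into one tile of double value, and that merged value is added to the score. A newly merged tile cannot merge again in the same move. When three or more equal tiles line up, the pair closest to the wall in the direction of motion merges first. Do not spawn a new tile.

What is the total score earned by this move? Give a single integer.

Answer: 32

Derivation:
Slide down:
col 0: [0, 0, 0, 64] -> [0, 0, 0, 64]  score +0 (running 0)
col 1: [16, 0, 0, 0] -> [0, 0, 0, 16]  score +0 (running 0)
col 2: [64, 8, 16, 16] -> [0, 64, 8, 32]  score +32 (running 32)
col 3: [2, 0, 64, 0] -> [0, 0, 2, 64]  score +0 (running 32)
Board after move:
 0  0  0  0
 0  0 64  0
 0  0  8  2
64 16 32 64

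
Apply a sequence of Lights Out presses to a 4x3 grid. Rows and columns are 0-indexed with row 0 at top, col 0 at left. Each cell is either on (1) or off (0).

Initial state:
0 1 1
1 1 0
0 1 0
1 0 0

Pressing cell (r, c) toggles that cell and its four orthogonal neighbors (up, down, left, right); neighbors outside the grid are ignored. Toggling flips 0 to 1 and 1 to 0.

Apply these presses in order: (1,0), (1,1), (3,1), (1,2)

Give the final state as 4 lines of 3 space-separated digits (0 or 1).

After press 1 at (1,0):
1 1 1
0 0 0
1 1 0
1 0 0

After press 2 at (1,1):
1 0 1
1 1 1
1 0 0
1 0 0

After press 3 at (3,1):
1 0 1
1 1 1
1 1 0
0 1 1

After press 4 at (1,2):
1 0 0
1 0 0
1 1 1
0 1 1

Answer: 1 0 0
1 0 0
1 1 1
0 1 1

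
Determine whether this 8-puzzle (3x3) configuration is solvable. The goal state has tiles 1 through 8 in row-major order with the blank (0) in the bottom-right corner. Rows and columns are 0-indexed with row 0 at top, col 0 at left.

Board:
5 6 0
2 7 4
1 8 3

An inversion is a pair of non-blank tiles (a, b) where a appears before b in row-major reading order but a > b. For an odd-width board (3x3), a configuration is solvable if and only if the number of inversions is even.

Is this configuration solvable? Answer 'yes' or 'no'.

Answer: no

Derivation:
Inversions (pairs i<j in row-major order where tile[i] > tile[j] > 0): 15
15 is odd, so the puzzle is not solvable.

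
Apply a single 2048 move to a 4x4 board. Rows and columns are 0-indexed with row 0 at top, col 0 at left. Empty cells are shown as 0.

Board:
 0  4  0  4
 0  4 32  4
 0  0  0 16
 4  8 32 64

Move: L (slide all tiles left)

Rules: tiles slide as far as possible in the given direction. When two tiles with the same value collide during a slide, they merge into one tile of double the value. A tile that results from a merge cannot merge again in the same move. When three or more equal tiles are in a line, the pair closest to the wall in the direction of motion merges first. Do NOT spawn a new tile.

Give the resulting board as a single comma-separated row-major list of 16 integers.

Answer: 8, 0, 0, 0, 4, 32, 4, 0, 16, 0, 0, 0, 4, 8, 32, 64

Derivation:
Slide left:
row 0: [0, 4, 0, 4] -> [8, 0, 0, 0]
row 1: [0, 4, 32, 4] -> [4, 32, 4, 0]
row 2: [0, 0, 0, 16] -> [16, 0, 0, 0]
row 3: [4, 8, 32, 64] -> [4, 8, 32, 64]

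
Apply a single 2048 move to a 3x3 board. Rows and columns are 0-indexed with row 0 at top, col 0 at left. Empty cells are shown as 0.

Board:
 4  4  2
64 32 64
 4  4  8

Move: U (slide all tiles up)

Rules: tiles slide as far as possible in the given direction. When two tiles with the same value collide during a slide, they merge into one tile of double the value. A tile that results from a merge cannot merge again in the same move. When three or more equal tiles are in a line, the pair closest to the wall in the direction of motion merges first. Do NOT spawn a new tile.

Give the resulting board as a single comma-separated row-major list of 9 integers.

Answer: 4, 4, 2, 64, 32, 64, 4, 4, 8

Derivation:
Slide up:
col 0: [4, 64, 4] -> [4, 64, 4]
col 1: [4, 32, 4] -> [4, 32, 4]
col 2: [2, 64, 8] -> [2, 64, 8]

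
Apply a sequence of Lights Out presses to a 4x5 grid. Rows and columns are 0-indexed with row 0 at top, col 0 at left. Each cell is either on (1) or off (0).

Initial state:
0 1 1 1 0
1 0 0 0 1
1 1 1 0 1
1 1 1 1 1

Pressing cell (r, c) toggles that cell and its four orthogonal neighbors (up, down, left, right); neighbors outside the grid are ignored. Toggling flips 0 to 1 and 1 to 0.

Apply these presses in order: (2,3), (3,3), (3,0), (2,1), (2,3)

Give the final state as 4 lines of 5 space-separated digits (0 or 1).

Answer: 0 1 1 1 0
1 1 0 0 1
1 0 0 1 1
0 1 0 0 0

Derivation:
After press 1 at (2,3):
0 1 1 1 0
1 0 0 1 1
1 1 0 1 0
1 1 1 0 1

After press 2 at (3,3):
0 1 1 1 0
1 0 0 1 1
1 1 0 0 0
1 1 0 1 0

After press 3 at (3,0):
0 1 1 1 0
1 0 0 1 1
0 1 0 0 0
0 0 0 1 0

After press 4 at (2,1):
0 1 1 1 0
1 1 0 1 1
1 0 1 0 0
0 1 0 1 0

After press 5 at (2,3):
0 1 1 1 0
1 1 0 0 1
1 0 0 1 1
0 1 0 0 0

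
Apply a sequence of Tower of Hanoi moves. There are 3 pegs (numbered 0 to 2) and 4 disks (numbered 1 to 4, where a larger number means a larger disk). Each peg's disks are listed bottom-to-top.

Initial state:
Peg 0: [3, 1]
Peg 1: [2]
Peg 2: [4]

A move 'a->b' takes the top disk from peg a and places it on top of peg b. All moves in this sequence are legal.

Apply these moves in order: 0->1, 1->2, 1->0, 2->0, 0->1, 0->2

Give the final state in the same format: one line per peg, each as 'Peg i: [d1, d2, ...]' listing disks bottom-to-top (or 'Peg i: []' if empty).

Answer: Peg 0: [3]
Peg 1: [1]
Peg 2: [4, 2]

Derivation:
After move 1 (0->1):
Peg 0: [3]
Peg 1: [2, 1]
Peg 2: [4]

After move 2 (1->2):
Peg 0: [3]
Peg 1: [2]
Peg 2: [4, 1]

After move 3 (1->0):
Peg 0: [3, 2]
Peg 1: []
Peg 2: [4, 1]

After move 4 (2->0):
Peg 0: [3, 2, 1]
Peg 1: []
Peg 2: [4]

After move 5 (0->1):
Peg 0: [3, 2]
Peg 1: [1]
Peg 2: [4]

After move 6 (0->2):
Peg 0: [3]
Peg 1: [1]
Peg 2: [4, 2]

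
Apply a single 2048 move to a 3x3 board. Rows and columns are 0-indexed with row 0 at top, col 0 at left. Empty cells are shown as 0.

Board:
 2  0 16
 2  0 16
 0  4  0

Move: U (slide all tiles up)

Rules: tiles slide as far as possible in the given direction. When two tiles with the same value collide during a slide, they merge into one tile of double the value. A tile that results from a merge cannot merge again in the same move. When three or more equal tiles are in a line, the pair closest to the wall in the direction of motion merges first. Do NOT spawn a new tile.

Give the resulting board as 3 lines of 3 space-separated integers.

Answer:  4  4 32
 0  0  0
 0  0  0

Derivation:
Slide up:
col 0: [2, 2, 0] -> [4, 0, 0]
col 1: [0, 0, 4] -> [4, 0, 0]
col 2: [16, 16, 0] -> [32, 0, 0]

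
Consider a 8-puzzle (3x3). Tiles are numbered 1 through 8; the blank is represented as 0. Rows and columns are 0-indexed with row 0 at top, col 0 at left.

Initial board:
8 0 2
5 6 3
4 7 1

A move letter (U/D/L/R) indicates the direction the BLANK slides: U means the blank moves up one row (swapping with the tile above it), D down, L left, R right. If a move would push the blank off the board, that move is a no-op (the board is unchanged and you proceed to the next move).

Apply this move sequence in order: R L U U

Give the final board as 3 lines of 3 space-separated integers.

After move 1 (R):
8 2 0
5 6 3
4 7 1

After move 2 (L):
8 0 2
5 6 3
4 7 1

After move 3 (U):
8 0 2
5 6 3
4 7 1

After move 4 (U):
8 0 2
5 6 3
4 7 1

Answer: 8 0 2
5 6 3
4 7 1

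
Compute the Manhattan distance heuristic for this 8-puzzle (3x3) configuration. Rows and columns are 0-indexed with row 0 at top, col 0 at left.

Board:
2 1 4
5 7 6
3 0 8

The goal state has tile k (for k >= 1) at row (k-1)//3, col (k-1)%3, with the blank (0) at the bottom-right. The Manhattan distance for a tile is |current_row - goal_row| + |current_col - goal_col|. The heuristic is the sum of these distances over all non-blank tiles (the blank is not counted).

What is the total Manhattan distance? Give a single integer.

Answer: 13

Derivation:
Tile 2: at (0,0), goal (0,1), distance |0-0|+|0-1| = 1
Tile 1: at (0,1), goal (0,0), distance |0-0|+|1-0| = 1
Tile 4: at (0,2), goal (1,0), distance |0-1|+|2-0| = 3
Tile 5: at (1,0), goal (1,1), distance |1-1|+|0-1| = 1
Tile 7: at (1,1), goal (2,0), distance |1-2|+|1-0| = 2
Tile 6: at (1,2), goal (1,2), distance |1-1|+|2-2| = 0
Tile 3: at (2,0), goal (0,2), distance |2-0|+|0-2| = 4
Tile 8: at (2,2), goal (2,1), distance |2-2|+|2-1| = 1
Sum: 1 + 1 + 3 + 1 + 2 + 0 + 4 + 1 = 13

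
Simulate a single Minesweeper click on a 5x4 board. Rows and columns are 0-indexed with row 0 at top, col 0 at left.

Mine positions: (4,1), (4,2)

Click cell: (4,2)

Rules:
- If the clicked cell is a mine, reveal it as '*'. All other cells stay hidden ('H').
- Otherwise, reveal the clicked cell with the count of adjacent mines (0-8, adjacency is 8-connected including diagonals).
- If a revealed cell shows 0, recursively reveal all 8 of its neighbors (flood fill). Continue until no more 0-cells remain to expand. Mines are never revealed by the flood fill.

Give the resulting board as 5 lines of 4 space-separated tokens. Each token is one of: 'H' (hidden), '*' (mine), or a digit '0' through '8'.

H H H H
H H H H
H H H H
H H H H
H H * H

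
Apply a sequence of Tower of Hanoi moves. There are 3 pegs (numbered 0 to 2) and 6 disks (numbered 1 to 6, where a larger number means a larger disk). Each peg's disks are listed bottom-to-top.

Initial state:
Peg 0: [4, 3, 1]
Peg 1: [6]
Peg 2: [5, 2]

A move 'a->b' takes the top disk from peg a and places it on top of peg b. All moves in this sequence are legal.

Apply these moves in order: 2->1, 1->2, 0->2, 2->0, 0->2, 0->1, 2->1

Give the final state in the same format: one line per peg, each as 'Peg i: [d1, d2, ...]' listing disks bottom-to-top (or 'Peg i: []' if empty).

Answer: Peg 0: [4]
Peg 1: [6, 3, 1]
Peg 2: [5, 2]

Derivation:
After move 1 (2->1):
Peg 0: [4, 3, 1]
Peg 1: [6, 2]
Peg 2: [5]

After move 2 (1->2):
Peg 0: [4, 3, 1]
Peg 1: [6]
Peg 2: [5, 2]

After move 3 (0->2):
Peg 0: [4, 3]
Peg 1: [6]
Peg 2: [5, 2, 1]

After move 4 (2->0):
Peg 0: [4, 3, 1]
Peg 1: [6]
Peg 2: [5, 2]

After move 5 (0->2):
Peg 0: [4, 3]
Peg 1: [6]
Peg 2: [5, 2, 1]

After move 6 (0->1):
Peg 0: [4]
Peg 1: [6, 3]
Peg 2: [5, 2, 1]

After move 7 (2->1):
Peg 0: [4]
Peg 1: [6, 3, 1]
Peg 2: [5, 2]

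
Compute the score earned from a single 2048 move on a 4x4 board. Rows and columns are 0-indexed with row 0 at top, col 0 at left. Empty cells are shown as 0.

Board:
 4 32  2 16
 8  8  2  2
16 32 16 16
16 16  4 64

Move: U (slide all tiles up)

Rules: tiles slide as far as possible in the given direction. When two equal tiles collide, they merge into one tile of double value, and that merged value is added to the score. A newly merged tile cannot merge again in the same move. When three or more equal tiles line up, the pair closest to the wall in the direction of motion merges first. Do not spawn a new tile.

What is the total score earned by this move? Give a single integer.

Slide up:
col 0: [4, 8, 16, 16] -> [4, 8, 32, 0]  score +32 (running 32)
col 1: [32, 8, 32, 16] -> [32, 8, 32, 16]  score +0 (running 32)
col 2: [2, 2, 16, 4] -> [4, 16, 4, 0]  score +4 (running 36)
col 3: [16, 2, 16, 64] -> [16, 2, 16, 64]  score +0 (running 36)
Board after move:
 4 32  4 16
 8  8 16  2
32 32  4 16
 0 16  0 64

Answer: 36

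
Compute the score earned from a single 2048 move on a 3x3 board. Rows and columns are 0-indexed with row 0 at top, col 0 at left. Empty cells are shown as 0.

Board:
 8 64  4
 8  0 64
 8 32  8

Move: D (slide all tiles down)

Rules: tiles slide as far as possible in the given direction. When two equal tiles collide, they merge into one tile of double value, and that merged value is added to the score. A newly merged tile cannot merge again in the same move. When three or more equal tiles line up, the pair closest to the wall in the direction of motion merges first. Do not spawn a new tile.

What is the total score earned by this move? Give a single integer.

Slide down:
col 0: [8, 8, 8] -> [0, 8, 16]  score +16 (running 16)
col 1: [64, 0, 32] -> [0, 64, 32]  score +0 (running 16)
col 2: [4, 64, 8] -> [4, 64, 8]  score +0 (running 16)
Board after move:
 0  0  4
 8 64 64
16 32  8

Answer: 16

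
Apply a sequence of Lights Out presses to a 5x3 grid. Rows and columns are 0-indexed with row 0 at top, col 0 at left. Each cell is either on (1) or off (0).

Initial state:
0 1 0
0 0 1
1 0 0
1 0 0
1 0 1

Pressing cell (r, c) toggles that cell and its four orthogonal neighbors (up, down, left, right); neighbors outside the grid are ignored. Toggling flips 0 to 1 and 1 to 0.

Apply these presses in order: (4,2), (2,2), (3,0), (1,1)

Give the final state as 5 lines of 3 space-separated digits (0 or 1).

After press 1 at (4,2):
0 1 0
0 0 1
1 0 0
1 0 1
1 1 0

After press 2 at (2,2):
0 1 0
0 0 0
1 1 1
1 0 0
1 1 0

After press 3 at (3,0):
0 1 0
0 0 0
0 1 1
0 1 0
0 1 0

After press 4 at (1,1):
0 0 0
1 1 1
0 0 1
0 1 0
0 1 0

Answer: 0 0 0
1 1 1
0 0 1
0 1 0
0 1 0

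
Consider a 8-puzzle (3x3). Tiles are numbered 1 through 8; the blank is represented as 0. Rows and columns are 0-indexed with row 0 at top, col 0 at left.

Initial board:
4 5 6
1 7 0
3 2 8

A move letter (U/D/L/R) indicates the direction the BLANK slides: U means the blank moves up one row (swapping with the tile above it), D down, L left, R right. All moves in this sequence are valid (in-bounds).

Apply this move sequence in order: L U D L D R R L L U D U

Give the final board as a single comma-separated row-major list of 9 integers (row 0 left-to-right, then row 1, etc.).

After move 1 (L):
4 5 6
1 0 7
3 2 8

After move 2 (U):
4 0 6
1 5 7
3 2 8

After move 3 (D):
4 5 6
1 0 7
3 2 8

After move 4 (L):
4 5 6
0 1 7
3 2 8

After move 5 (D):
4 5 6
3 1 7
0 2 8

After move 6 (R):
4 5 6
3 1 7
2 0 8

After move 7 (R):
4 5 6
3 1 7
2 8 0

After move 8 (L):
4 5 6
3 1 7
2 0 8

After move 9 (L):
4 5 6
3 1 7
0 2 8

After move 10 (U):
4 5 6
0 1 7
3 2 8

After move 11 (D):
4 5 6
3 1 7
0 2 8

After move 12 (U):
4 5 6
0 1 7
3 2 8

Answer: 4, 5, 6, 0, 1, 7, 3, 2, 8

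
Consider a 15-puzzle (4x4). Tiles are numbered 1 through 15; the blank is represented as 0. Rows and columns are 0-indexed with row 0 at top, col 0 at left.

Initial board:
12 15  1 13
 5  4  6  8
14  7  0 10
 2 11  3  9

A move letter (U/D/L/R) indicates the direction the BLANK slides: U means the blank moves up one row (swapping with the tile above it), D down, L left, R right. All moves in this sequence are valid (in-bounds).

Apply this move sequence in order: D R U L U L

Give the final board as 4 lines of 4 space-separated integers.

After move 1 (D):
12 15  1 13
 5  4  6  8
14  7  3 10
 2 11  0  9

After move 2 (R):
12 15  1 13
 5  4  6  8
14  7  3 10
 2 11  9  0

After move 3 (U):
12 15  1 13
 5  4  6  8
14  7  3  0
 2 11  9 10

After move 4 (L):
12 15  1 13
 5  4  6  8
14  7  0  3
 2 11  9 10

After move 5 (U):
12 15  1 13
 5  4  0  8
14  7  6  3
 2 11  9 10

After move 6 (L):
12 15  1 13
 5  0  4  8
14  7  6  3
 2 11  9 10

Answer: 12 15  1 13
 5  0  4  8
14  7  6  3
 2 11  9 10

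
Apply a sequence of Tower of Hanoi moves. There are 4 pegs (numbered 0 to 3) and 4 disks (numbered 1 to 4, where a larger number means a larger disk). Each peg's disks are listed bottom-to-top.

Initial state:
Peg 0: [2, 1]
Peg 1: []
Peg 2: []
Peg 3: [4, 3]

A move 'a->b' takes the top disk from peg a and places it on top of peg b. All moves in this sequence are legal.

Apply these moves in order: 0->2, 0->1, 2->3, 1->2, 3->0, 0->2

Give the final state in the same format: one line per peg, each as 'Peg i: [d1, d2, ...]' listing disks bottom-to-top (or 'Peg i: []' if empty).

After move 1 (0->2):
Peg 0: [2]
Peg 1: []
Peg 2: [1]
Peg 3: [4, 3]

After move 2 (0->1):
Peg 0: []
Peg 1: [2]
Peg 2: [1]
Peg 3: [4, 3]

After move 3 (2->3):
Peg 0: []
Peg 1: [2]
Peg 2: []
Peg 3: [4, 3, 1]

After move 4 (1->2):
Peg 0: []
Peg 1: []
Peg 2: [2]
Peg 3: [4, 3, 1]

After move 5 (3->0):
Peg 0: [1]
Peg 1: []
Peg 2: [2]
Peg 3: [4, 3]

After move 6 (0->2):
Peg 0: []
Peg 1: []
Peg 2: [2, 1]
Peg 3: [4, 3]

Answer: Peg 0: []
Peg 1: []
Peg 2: [2, 1]
Peg 3: [4, 3]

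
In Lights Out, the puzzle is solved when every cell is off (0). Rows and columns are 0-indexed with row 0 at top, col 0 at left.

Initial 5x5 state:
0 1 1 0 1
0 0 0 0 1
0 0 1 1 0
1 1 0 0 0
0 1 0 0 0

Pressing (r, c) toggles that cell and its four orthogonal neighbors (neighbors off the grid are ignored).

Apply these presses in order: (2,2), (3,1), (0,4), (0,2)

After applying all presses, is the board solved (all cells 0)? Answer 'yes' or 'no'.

After press 1 at (2,2):
0 1 1 0 1
0 0 1 0 1
0 1 0 0 0
1 1 1 0 0
0 1 0 0 0

After press 2 at (3,1):
0 1 1 0 1
0 0 1 0 1
0 0 0 0 0
0 0 0 0 0
0 0 0 0 0

After press 3 at (0,4):
0 1 1 1 0
0 0 1 0 0
0 0 0 0 0
0 0 0 0 0
0 0 0 0 0

After press 4 at (0,2):
0 0 0 0 0
0 0 0 0 0
0 0 0 0 0
0 0 0 0 0
0 0 0 0 0

Lights still on: 0

Answer: yes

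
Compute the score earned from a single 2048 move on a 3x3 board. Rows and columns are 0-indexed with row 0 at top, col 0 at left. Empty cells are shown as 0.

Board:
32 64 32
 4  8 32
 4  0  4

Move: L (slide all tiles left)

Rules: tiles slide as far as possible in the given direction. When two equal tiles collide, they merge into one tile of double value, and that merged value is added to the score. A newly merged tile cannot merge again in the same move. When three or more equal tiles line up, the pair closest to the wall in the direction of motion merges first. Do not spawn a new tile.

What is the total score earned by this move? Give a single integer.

Slide left:
row 0: [32, 64, 32] -> [32, 64, 32]  score +0 (running 0)
row 1: [4, 8, 32] -> [4, 8, 32]  score +0 (running 0)
row 2: [4, 0, 4] -> [8, 0, 0]  score +8 (running 8)
Board after move:
32 64 32
 4  8 32
 8  0  0

Answer: 8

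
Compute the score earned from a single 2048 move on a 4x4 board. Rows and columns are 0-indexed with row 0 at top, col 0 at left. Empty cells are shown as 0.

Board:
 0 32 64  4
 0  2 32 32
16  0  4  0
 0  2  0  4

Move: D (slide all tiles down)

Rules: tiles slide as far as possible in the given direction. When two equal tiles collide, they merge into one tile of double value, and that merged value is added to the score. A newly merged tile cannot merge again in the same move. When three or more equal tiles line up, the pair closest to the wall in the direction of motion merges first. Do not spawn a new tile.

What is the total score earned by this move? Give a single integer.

Slide down:
col 0: [0, 0, 16, 0] -> [0, 0, 0, 16]  score +0 (running 0)
col 1: [32, 2, 0, 2] -> [0, 0, 32, 4]  score +4 (running 4)
col 2: [64, 32, 4, 0] -> [0, 64, 32, 4]  score +0 (running 4)
col 3: [4, 32, 0, 4] -> [0, 4, 32, 4]  score +0 (running 4)
Board after move:
 0  0  0  0
 0  0 64  4
 0 32 32 32
16  4  4  4

Answer: 4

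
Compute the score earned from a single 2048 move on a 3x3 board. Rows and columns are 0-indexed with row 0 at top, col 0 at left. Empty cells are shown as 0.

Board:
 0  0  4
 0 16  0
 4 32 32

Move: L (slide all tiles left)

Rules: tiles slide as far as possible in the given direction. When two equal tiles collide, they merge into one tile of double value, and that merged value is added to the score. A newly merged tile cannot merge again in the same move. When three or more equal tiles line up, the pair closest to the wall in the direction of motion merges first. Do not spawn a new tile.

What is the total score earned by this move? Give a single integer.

Answer: 64

Derivation:
Slide left:
row 0: [0, 0, 4] -> [4, 0, 0]  score +0 (running 0)
row 1: [0, 16, 0] -> [16, 0, 0]  score +0 (running 0)
row 2: [4, 32, 32] -> [4, 64, 0]  score +64 (running 64)
Board after move:
 4  0  0
16  0  0
 4 64  0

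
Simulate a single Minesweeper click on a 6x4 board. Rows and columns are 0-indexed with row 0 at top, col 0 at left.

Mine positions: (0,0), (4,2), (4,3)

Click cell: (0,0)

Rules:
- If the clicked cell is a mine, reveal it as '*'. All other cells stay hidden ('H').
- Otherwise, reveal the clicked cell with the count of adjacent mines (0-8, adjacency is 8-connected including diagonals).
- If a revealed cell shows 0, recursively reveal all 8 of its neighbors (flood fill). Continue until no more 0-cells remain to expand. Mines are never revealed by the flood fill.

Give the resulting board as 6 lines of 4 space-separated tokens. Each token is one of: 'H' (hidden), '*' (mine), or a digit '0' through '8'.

* H H H
H H H H
H H H H
H H H H
H H H H
H H H H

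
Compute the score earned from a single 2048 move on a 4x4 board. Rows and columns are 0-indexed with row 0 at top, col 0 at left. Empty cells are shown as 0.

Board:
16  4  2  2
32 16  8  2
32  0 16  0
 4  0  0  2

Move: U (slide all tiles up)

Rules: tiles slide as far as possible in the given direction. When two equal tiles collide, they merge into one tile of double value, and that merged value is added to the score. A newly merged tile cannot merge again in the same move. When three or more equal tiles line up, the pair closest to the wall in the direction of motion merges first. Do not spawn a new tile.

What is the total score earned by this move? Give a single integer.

Answer: 68

Derivation:
Slide up:
col 0: [16, 32, 32, 4] -> [16, 64, 4, 0]  score +64 (running 64)
col 1: [4, 16, 0, 0] -> [4, 16, 0, 0]  score +0 (running 64)
col 2: [2, 8, 16, 0] -> [2, 8, 16, 0]  score +0 (running 64)
col 3: [2, 2, 0, 2] -> [4, 2, 0, 0]  score +4 (running 68)
Board after move:
16  4  2  4
64 16  8  2
 4  0 16  0
 0  0  0  0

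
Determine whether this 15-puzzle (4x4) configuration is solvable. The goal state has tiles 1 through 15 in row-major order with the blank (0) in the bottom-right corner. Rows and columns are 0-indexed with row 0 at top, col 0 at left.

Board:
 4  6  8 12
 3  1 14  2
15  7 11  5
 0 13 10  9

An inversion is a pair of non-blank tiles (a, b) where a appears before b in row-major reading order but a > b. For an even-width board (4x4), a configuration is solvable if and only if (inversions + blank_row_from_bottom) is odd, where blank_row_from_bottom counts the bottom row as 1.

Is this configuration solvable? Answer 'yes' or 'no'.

Inversions: 42
Blank is in row 3 (0-indexed from top), which is row 1 counting from the bottom (bottom = 1).
42 + 1 = 43, which is odd, so the puzzle is solvable.

Answer: yes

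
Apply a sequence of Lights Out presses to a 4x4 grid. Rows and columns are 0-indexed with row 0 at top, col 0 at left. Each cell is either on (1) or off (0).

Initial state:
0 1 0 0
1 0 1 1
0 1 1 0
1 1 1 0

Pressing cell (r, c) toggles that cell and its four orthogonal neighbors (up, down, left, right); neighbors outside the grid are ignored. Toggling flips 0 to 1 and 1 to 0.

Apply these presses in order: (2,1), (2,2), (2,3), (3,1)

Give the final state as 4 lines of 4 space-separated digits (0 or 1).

After press 1 at (2,1):
0 1 0 0
1 1 1 1
1 0 0 0
1 0 1 0

After press 2 at (2,2):
0 1 0 0
1 1 0 1
1 1 1 1
1 0 0 0

After press 3 at (2,3):
0 1 0 0
1 1 0 0
1 1 0 0
1 0 0 1

After press 4 at (3,1):
0 1 0 0
1 1 0 0
1 0 0 0
0 1 1 1

Answer: 0 1 0 0
1 1 0 0
1 0 0 0
0 1 1 1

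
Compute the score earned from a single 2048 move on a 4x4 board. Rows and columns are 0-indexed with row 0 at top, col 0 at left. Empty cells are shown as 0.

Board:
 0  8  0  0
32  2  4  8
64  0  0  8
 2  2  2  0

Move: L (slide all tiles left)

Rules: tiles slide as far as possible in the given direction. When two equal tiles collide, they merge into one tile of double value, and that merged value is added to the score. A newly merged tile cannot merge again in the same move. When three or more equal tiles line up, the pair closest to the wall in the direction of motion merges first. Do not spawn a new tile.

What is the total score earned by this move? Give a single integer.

Slide left:
row 0: [0, 8, 0, 0] -> [8, 0, 0, 0]  score +0 (running 0)
row 1: [32, 2, 4, 8] -> [32, 2, 4, 8]  score +0 (running 0)
row 2: [64, 0, 0, 8] -> [64, 8, 0, 0]  score +0 (running 0)
row 3: [2, 2, 2, 0] -> [4, 2, 0, 0]  score +4 (running 4)
Board after move:
 8  0  0  0
32  2  4  8
64  8  0  0
 4  2  0  0

Answer: 4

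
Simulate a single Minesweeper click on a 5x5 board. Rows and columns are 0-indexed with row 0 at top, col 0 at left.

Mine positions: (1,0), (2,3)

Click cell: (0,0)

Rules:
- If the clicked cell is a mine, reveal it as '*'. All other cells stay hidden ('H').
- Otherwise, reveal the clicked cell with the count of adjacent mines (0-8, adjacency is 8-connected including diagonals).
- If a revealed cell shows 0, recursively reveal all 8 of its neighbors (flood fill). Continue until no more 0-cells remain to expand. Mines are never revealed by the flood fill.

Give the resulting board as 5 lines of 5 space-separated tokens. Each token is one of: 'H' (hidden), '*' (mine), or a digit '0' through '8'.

1 H H H H
H H H H H
H H H H H
H H H H H
H H H H H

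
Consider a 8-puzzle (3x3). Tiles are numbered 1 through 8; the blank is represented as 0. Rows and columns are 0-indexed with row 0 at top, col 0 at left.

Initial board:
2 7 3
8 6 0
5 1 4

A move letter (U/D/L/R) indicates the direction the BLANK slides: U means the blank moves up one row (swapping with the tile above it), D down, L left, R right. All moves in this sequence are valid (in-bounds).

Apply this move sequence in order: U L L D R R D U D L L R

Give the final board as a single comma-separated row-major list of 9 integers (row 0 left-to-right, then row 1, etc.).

After move 1 (U):
2 7 0
8 6 3
5 1 4

After move 2 (L):
2 0 7
8 6 3
5 1 4

After move 3 (L):
0 2 7
8 6 3
5 1 4

After move 4 (D):
8 2 7
0 6 3
5 1 4

After move 5 (R):
8 2 7
6 0 3
5 1 4

After move 6 (R):
8 2 7
6 3 0
5 1 4

After move 7 (D):
8 2 7
6 3 4
5 1 0

After move 8 (U):
8 2 7
6 3 0
5 1 4

After move 9 (D):
8 2 7
6 3 4
5 1 0

After move 10 (L):
8 2 7
6 3 4
5 0 1

After move 11 (L):
8 2 7
6 3 4
0 5 1

After move 12 (R):
8 2 7
6 3 4
5 0 1

Answer: 8, 2, 7, 6, 3, 4, 5, 0, 1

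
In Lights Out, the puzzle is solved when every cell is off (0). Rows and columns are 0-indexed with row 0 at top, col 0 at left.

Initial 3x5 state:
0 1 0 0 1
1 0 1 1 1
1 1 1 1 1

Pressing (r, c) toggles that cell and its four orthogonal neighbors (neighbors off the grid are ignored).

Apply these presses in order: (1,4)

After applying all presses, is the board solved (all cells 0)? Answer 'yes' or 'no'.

After press 1 at (1,4):
0 1 0 0 0
1 0 1 0 0
1 1 1 1 0

Lights still on: 7

Answer: no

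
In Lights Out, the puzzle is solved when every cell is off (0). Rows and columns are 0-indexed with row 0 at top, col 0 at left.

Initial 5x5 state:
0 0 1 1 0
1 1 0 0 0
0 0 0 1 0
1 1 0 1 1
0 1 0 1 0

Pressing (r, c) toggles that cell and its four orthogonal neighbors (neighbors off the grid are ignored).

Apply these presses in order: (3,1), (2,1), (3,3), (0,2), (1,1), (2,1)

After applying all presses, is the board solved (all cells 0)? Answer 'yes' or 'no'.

Answer: yes

Derivation:
After press 1 at (3,1):
0 0 1 1 0
1 1 0 0 0
0 1 0 1 0
0 0 1 1 1
0 0 0 1 0

After press 2 at (2,1):
0 0 1 1 0
1 0 0 0 0
1 0 1 1 0
0 1 1 1 1
0 0 0 1 0

After press 3 at (3,3):
0 0 1 1 0
1 0 0 0 0
1 0 1 0 0
0 1 0 0 0
0 0 0 0 0

After press 4 at (0,2):
0 1 0 0 0
1 0 1 0 0
1 0 1 0 0
0 1 0 0 0
0 0 0 0 0

After press 5 at (1,1):
0 0 0 0 0
0 1 0 0 0
1 1 1 0 0
0 1 0 0 0
0 0 0 0 0

After press 6 at (2,1):
0 0 0 0 0
0 0 0 0 0
0 0 0 0 0
0 0 0 0 0
0 0 0 0 0

Lights still on: 0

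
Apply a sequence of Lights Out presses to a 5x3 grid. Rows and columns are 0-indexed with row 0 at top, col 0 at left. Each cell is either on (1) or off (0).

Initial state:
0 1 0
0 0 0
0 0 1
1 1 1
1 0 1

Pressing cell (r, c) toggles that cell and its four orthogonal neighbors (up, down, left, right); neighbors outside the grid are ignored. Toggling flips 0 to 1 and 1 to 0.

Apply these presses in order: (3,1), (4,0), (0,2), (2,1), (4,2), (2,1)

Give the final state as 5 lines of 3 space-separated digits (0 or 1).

Answer: 0 0 1
0 0 1
0 1 1
1 0 1
0 1 0

Derivation:
After press 1 at (3,1):
0 1 0
0 0 0
0 1 1
0 0 0
1 1 1

After press 2 at (4,0):
0 1 0
0 0 0
0 1 1
1 0 0
0 0 1

After press 3 at (0,2):
0 0 1
0 0 1
0 1 1
1 0 0
0 0 1

After press 4 at (2,1):
0 0 1
0 1 1
1 0 0
1 1 0
0 0 1

After press 5 at (4,2):
0 0 1
0 1 1
1 0 0
1 1 1
0 1 0

After press 6 at (2,1):
0 0 1
0 0 1
0 1 1
1 0 1
0 1 0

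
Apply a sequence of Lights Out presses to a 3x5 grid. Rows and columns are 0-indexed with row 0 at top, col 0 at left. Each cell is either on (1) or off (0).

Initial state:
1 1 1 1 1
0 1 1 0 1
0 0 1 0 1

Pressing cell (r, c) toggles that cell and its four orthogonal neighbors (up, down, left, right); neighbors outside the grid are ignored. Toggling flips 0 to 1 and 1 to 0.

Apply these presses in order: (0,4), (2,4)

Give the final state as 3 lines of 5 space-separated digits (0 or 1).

After press 1 at (0,4):
1 1 1 0 0
0 1 1 0 0
0 0 1 0 1

After press 2 at (2,4):
1 1 1 0 0
0 1 1 0 1
0 0 1 1 0

Answer: 1 1 1 0 0
0 1 1 0 1
0 0 1 1 0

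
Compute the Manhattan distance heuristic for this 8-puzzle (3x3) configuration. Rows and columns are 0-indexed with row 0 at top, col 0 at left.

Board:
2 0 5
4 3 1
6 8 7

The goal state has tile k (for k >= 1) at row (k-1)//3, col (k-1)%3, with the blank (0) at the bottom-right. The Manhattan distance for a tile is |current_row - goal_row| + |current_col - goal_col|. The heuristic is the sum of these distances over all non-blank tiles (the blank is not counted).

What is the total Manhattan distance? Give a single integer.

Answer: 13

Derivation:
Tile 2: at (0,0), goal (0,1), distance |0-0|+|0-1| = 1
Tile 5: at (0,2), goal (1,1), distance |0-1|+|2-1| = 2
Tile 4: at (1,0), goal (1,0), distance |1-1|+|0-0| = 0
Tile 3: at (1,1), goal (0,2), distance |1-0|+|1-2| = 2
Tile 1: at (1,2), goal (0,0), distance |1-0|+|2-0| = 3
Tile 6: at (2,0), goal (1,2), distance |2-1|+|0-2| = 3
Tile 8: at (2,1), goal (2,1), distance |2-2|+|1-1| = 0
Tile 7: at (2,2), goal (2,0), distance |2-2|+|2-0| = 2
Sum: 1 + 2 + 0 + 2 + 3 + 3 + 0 + 2 = 13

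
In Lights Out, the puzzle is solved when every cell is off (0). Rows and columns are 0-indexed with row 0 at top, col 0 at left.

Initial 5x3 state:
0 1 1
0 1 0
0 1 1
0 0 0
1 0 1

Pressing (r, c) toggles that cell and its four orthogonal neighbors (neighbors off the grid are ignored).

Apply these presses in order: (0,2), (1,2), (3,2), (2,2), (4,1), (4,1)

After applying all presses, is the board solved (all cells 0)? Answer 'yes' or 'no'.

Answer: no

Derivation:
After press 1 at (0,2):
0 0 0
0 1 1
0 1 1
0 0 0
1 0 1

After press 2 at (1,2):
0 0 1
0 0 0
0 1 0
0 0 0
1 0 1

After press 3 at (3,2):
0 0 1
0 0 0
0 1 1
0 1 1
1 0 0

After press 4 at (2,2):
0 0 1
0 0 1
0 0 0
0 1 0
1 0 0

After press 5 at (4,1):
0 0 1
0 0 1
0 0 0
0 0 0
0 1 1

After press 6 at (4,1):
0 0 1
0 0 1
0 0 0
0 1 0
1 0 0

Lights still on: 4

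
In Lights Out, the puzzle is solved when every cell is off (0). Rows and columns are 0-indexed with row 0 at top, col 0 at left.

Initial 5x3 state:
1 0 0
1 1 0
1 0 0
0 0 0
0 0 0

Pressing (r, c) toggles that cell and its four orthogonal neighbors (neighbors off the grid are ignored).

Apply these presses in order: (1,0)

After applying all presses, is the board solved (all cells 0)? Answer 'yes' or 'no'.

Answer: yes

Derivation:
After press 1 at (1,0):
0 0 0
0 0 0
0 0 0
0 0 0
0 0 0

Lights still on: 0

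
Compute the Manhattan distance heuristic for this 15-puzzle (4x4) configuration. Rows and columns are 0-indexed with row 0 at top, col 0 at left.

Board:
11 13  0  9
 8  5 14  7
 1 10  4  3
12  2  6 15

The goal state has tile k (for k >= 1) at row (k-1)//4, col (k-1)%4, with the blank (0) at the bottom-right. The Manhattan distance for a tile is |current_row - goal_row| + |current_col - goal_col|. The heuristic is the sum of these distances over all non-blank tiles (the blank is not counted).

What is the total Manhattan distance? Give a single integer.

Tile 11: at (0,0), goal (2,2), distance |0-2|+|0-2| = 4
Tile 13: at (0,1), goal (3,0), distance |0-3|+|1-0| = 4
Tile 9: at (0,3), goal (2,0), distance |0-2|+|3-0| = 5
Tile 8: at (1,0), goal (1,3), distance |1-1|+|0-3| = 3
Tile 5: at (1,1), goal (1,0), distance |1-1|+|1-0| = 1
Tile 14: at (1,2), goal (3,1), distance |1-3|+|2-1| = 3
Tile 7: at (1,3), goal (1,2), distance |1-1|+|3-2| = 1
Tile 1: at (2,0), goal (0,0), distance |2-0|+|0-0| = 2
Tile 10: at (2,1), goal (2,1), distance |2-2|+|1-1| = 0
Tile 4: at (2,2), goal (0,3), distance |2-0|+|2-3| = 3
Tile 3: at (2,3), goal (0,2), distance |2-0|+|3-2| = 3
Tile 12: at (3,0), goal (2,3), distance |3-2|+|0-3| = 4
Tile 2: at (3,1), goal (0,1), distance |3-0|+|1-1| = 3
Tile 6: at (3,2), goal (1,1), distance |3-1|+|2-1| = 3
Tile 15: at (3,3), goal (3,2), distance |3-3|+|3-2| = 1
Sum: 4 + 4 + 5 + 3 + 1 + 3 + 1 + 2 + 0 + 3 + 3 + 4 + 3 + 3 + 1 = 40

Answer: 40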